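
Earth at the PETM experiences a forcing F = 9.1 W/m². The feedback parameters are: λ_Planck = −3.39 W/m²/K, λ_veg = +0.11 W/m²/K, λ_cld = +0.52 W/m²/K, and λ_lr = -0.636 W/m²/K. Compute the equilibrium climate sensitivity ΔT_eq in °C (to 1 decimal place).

Net feedback parameter λ = (−3.39) + (+0.11) + (+0.52) + (-0.636) = -3.396 W/m²/K.
ΔT = −F/λ = −9.1/(-3.396) = 2.7 °C.

2.7 °C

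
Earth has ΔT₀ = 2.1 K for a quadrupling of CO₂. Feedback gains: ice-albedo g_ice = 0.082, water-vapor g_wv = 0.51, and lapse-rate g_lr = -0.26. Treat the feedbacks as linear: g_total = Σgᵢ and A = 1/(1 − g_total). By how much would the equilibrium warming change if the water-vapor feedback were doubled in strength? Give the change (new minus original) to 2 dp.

Original: g = 0.332, ΔT = 2.1/(1−0.332) = 3.1437 K.
With doubled water-vapor: g' = 0.842, ΔT' = 2.1/(1−0.842) = 13.2911 K.
Change = 13.2911 − 3.1437 = 10.15 K.

10.15 K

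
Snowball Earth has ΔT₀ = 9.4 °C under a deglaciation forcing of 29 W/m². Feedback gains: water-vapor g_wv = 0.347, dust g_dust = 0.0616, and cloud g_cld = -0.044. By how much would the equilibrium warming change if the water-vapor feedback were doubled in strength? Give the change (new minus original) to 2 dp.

Original: g = 0.3646, ΔT = 9.4/(1−0.3646) = 14.7938 °C.
With doubled water-vapor: g' = 0.7116, ΔT' = 9.4/(1−0.7116) = 32.5936 °C.
Change = 32.5936 − 14.7938 = 17.80 °C.

17.80 °C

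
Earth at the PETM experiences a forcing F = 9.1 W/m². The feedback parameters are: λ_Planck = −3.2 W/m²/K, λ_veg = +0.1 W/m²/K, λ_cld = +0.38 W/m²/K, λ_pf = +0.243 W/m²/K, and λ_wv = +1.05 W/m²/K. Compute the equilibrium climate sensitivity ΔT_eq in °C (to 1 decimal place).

Net feedback parameter λ = (−3.2) + (+0.1) + (+0.38) + (+0.243) + (+1.05) = -1.427 W/m²/K.
ΔT = −F/λ = −9.1/(-1.427) = 6.4 °C.

6.4 °C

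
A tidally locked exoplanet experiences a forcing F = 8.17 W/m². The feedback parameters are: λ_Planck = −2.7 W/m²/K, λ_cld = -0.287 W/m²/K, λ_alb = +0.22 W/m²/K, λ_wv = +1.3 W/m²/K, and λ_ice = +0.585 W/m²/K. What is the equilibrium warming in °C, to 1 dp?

9.3 °C

Net feedback parameter λ = (−2.7) + (-0.287) + (+0.22) + (+1.3) + (+0.585) = -0.882 W/m²/K.
ΔT = −F/λ = −8.17/(-0.882) = 9.3 °C.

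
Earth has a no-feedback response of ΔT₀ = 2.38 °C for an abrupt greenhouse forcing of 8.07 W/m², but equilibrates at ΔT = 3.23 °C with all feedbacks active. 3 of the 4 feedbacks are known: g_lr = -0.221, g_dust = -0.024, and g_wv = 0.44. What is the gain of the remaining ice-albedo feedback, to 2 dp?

0.07

Amplification A = ΔT/ΔT₀ = 3.23/2.38 = 1.357.
Total gain g = 1 − 1/A = 1 − 1/1.357 = 0.2631.
Known gains sum to -0.221 − 0.024 + 0.44 = 0.195.
g_ice = 0.2631 − 0.195 = 0.07.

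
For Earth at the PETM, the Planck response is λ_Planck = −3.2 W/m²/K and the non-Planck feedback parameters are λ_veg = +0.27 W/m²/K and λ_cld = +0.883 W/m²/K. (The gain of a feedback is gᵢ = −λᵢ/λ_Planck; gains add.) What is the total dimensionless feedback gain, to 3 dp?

0.360

Convert to gains: g_veg = 0.27/3.2 = 0.08438; g_cld = 0.883/3.2 = 0.2759.
Total gain g = 0.36028.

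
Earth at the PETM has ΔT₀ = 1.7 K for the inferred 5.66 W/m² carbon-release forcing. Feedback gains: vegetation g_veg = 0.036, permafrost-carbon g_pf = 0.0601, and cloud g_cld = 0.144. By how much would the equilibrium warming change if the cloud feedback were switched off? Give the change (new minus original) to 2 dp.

-0.36 K

Original: g = 0.2401, ΔT = 1.7/(1−0.2401) = 2.2371 K.
Without cloud: g' = 0.0961, ΔT' = 1.7/(1−0.0961) = 1.8807 K.
Change = 1.8807 − 2.2371 = -0.36 K.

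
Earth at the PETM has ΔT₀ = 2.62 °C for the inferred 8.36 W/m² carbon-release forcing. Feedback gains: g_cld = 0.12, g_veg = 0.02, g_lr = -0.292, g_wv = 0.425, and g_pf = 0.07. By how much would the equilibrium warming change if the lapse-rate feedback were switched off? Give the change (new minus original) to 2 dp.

Original: g = 0.343, ΔT = 2.62/(1−0.343) = 3.9878 °C.
Without lapse-rate: g' = 0.635, ΔT' = 2.62/(1−0.635) = 7.1781 °C.
Change = 7.1781 − 3.9878 = 3.19 °C.

3.19 °C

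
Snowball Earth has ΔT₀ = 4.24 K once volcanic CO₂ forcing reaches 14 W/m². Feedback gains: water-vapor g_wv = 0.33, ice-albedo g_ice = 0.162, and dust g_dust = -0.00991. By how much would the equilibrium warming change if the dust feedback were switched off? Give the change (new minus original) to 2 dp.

Original: g = 0.48209, ΔT = 4.24/(1−0.48209) = 8.1868 K.
Without dust: g' = 0.492, ΔT' = 4.24/(1−0.492) = 8.3465 K.
Change = 8.3465 − 8.1868 = 0.16 K.

0.16 K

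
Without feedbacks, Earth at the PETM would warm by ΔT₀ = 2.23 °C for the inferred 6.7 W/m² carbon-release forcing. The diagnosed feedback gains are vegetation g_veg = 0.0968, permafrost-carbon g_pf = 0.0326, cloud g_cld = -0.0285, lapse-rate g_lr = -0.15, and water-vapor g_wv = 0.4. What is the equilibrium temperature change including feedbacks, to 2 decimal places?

3.44 °C

Total gain g = 0.0968 + 0.0326 − 0.0285 − 0.15 + 0.4 = 0.3509.
Amplification A = 1/(1 − 0.3509) = 1.541.
ΔT = 2.23 × 1.541 = 3.44 °C.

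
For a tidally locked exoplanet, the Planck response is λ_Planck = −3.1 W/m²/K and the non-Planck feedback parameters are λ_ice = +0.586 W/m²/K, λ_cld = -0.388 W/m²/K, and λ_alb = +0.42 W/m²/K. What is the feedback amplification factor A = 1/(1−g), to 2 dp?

Convert to gains: g_ice = 0.586/3.1 = 0.189; g_cld = -0.388/3.1 = -0.1252; g_alb = 0.42/3.1 = 0.1355.
Total gain g = 0.1993.
A = 1/(1 − 0.1993) = 1.25.

1.25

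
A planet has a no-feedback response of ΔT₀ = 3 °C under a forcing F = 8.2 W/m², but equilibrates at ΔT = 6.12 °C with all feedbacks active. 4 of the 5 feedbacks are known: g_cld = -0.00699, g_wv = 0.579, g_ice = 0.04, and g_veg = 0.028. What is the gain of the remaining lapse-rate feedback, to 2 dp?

-0.13

Amplification A = ΔT/ΔT₀ = 6.12/3 = 2.04.
Total gain g = 1 − 1/A = 1 − 1/2.04 = 0.5098.
Known gains sum to -0.00699 + 0.579 + 0.04 + 0.028 = 0.64001.
g_lr = 0.5098 − 0.64001 = -0.13.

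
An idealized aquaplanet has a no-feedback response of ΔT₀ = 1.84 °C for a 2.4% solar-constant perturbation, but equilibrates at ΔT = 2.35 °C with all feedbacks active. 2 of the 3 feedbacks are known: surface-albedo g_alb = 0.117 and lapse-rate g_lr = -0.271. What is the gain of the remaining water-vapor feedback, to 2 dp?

Amplification A = ΔT/ΔT₀ = 2.35/1.84 = 1.277.
Total gain g = 1 − 1/A = 1 − 1/1.277 = 0.2169.
Known gains sum to 0.117 − 0.271 = -0.154.
g_wv = 0.2169 + 0.154 = 0.37.

0.37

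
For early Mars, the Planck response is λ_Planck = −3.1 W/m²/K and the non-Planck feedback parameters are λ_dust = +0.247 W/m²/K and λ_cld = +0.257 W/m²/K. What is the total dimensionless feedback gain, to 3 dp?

Convert to gains: g_dust = 0.247/3.1 = 0.07968; g_cld = 0.257/3.1 = 0.0829.
Total gain g = 0.16258.

0.163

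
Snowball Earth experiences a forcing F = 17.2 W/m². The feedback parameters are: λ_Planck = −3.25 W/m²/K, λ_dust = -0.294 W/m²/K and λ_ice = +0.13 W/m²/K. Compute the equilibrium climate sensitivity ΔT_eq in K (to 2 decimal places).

Net feedback parameter λ = (−3.25) + (-0.294) + (+0.13) = -3.414 W/m²/K.
ΔT = −F/λ = −17.2/(-3.414) = 5.04 K.

5.04 K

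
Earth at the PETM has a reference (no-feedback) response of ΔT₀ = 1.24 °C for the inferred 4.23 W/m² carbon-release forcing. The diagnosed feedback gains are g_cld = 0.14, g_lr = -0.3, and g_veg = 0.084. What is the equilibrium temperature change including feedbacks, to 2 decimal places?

1.15 °C

Total gain g = 0.14 − 0.3 + 0.084 = -0.076.
Amplification A = 1/(1 + 0.076) = 0.9294.
ΔT = 1.24 × 0.9294 = 1.15 °C.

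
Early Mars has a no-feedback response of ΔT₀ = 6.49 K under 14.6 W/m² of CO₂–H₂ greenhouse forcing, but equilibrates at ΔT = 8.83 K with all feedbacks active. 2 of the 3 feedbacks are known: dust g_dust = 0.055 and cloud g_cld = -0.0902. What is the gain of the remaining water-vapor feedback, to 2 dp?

0.30

Amplification A = ΔT/ΔT₀ = 8.83/6.49 = 1.361.
Total gain g = 1 − 1/A = 1 − 1/1.361 = 0.2652.
Known gains sum to 0.055 − 0.0902 = -0.0352.
g_wv = 0.2652 + 0.0352 = 0.30.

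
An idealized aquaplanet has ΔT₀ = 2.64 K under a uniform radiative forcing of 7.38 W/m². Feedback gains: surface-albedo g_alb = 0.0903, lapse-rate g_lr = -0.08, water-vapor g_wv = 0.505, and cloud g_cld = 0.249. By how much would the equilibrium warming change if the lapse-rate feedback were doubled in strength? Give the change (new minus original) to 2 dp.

-2.84 K

Original: g = 0.7643, ΔT = 2.64/(1−0.7643) = 11.2007 K.
With doubled lapse-rate: g' = 0.6843, ΔT' = 2.64/(1−0.6843) = 8.3624 K.
Change = 8.3624 − 11.2007 = -2.84 K.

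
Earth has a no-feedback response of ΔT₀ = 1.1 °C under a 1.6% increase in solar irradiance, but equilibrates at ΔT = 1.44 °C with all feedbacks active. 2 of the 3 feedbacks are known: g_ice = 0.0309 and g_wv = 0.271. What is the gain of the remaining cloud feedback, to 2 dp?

-0.07

Amplification A = ΔT/ΔT₀ = 1.44/1.1 = 1.309.
Total gain g = 1 − 1/A = 1 − 1/1.309 = 0.2361.
Known gains sum to 0.0309 + 0.271 = 0.3019.
g_cld = 0.2361 − 0.3019 = -0.07.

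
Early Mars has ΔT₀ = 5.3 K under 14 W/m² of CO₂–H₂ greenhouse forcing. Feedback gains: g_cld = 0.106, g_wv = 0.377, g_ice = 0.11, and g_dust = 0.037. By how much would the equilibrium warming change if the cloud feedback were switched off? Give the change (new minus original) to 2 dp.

Original: g = 0.63, ΔT = 5.3/(1−0.63) = 14.3243 K.
Without cloud: g' = 0.524, ΔT' = 5.3/(1−0.524) = 11.1345 K.
Change = 11.1345 − 14.3243 = -3.19 K.

-3.19 K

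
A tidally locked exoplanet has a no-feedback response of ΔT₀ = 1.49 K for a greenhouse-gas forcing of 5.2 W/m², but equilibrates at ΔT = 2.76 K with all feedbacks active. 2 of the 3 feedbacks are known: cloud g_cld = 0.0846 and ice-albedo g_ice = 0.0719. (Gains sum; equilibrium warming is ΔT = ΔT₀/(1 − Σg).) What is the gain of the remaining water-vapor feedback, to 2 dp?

0.30

Amplification A = ΔT/ΔT₀ = 2.76/1.49 = 1.852.
Total gain g = 1 − 1/A = 1 − 1/1.852 = 0.46.
Known gains sum to 0.0846 + 0.0719 = 0.1565.
g_wv = 0.46 − 0.1565 = 0.30.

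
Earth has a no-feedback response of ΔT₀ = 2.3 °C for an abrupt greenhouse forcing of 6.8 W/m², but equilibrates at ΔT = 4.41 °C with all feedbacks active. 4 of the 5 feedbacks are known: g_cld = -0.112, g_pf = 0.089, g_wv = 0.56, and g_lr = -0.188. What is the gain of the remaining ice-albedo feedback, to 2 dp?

0.13

Amplification A = ΔT/ΔT₀ = 4.41/2.3 = 1.917.
Total gain g = 1 − 1/A = 1 − 1/1.917 = 0.4784.
Known gains sum to -0.112 + 0.089 + 0.56 − 0.188 = 0.349.
g_ice = 0.4784 − 0.349 = 0.13.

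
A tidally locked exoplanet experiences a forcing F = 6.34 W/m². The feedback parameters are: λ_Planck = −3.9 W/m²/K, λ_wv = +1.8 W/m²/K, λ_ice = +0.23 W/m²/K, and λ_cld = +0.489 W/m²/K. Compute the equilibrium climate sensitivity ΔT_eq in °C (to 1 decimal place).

4.6 °C

Net feedback parameter λ = (−3.9) + (+1.8) + (+0.23) + (+0.489) = -1.381 W/m²/K.
ΔT = −F/λ = −6.34/(-1.381) = 4.6 °C.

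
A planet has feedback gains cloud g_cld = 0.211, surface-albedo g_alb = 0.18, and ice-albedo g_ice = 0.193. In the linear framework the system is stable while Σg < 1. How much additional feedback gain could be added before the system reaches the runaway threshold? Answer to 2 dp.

0.42

Current total gain = 0.211 + 0.18 + 0.193 = 0.584.
Margin to runaway = 1 − 0.584 = 0.42.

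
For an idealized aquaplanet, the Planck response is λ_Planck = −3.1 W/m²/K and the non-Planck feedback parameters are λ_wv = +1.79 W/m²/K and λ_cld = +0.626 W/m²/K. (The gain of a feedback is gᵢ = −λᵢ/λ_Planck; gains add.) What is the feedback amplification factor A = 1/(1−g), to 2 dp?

4.53

Convert to gains: g_wv = 1.79/3.1 = 0.5774; g_cld = 0.626/3.1 = 0.2019.
Total gain g = 0.7793.
A = 1/(1 − 0.7793) = 4.53.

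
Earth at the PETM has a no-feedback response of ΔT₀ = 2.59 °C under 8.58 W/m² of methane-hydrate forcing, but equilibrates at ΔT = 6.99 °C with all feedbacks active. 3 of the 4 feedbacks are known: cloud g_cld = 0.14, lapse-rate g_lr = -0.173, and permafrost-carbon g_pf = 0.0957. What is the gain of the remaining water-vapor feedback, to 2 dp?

Amplification A = ΔT/ΔT₀ = 6.99/2.59 = 2.699.
Total gain g = 1 − 1/A = 1 − 1/2.699 = 0.6295.
Known gains sum to 0.14 − 0.173 + 0.0957 = 0.0627.
g_wv = 0.6295 − 0.0627 = 0.57.

0.57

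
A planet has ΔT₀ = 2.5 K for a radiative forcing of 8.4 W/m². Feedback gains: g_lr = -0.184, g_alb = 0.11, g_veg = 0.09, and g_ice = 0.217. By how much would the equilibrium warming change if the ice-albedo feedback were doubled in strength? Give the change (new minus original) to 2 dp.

1.29 K

Original: g = 0.233, ΔT = 2.5/(1−0.233) = 3.2595 K.
With doubled ice-albedo: g' = 0.45, ΔT' = 2.5/(1−0.45) = 4.5455 K.
Change = 4.5455 − 3.2595 = 1.29 K.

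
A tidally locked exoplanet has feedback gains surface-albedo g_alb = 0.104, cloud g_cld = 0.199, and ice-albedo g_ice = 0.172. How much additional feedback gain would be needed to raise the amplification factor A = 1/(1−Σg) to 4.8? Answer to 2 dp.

Current total gain = 0.475.
Target gain for A = 4.8: g* = 1 − 1/4.8 = 0.7917.
Additional gain needed = 0.7917 − 0.475 = 0.32.

0.32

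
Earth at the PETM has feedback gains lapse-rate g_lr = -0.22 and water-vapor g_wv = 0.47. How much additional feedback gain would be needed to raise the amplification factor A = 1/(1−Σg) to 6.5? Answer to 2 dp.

Current total gain = 0.25.
Target gain for A = 6.5: g* = 1 − 1/6.5 = 0.8462.
Additional gain needed = 0.8462 − 0.25 = 0.60.

0.60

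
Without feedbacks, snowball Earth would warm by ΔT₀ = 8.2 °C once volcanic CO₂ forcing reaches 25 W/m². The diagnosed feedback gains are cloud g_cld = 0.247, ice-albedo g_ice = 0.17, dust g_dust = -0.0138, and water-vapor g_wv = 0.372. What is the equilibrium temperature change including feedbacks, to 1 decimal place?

36.5 °C

Total gain g = 0.247 + 0.17 − 0.0138 + 0.372 = 0.7752.
Amplification A = 1/(1 − 0.7752) = 4.448.
ΔT = 8.2 × 4.448 = 36.5 °C.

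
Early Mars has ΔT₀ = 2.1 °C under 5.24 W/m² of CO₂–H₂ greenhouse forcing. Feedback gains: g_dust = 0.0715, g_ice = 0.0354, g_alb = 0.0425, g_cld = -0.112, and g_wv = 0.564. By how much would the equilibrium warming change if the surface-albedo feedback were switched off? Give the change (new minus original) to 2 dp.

-0.51 °C

Original: g = 0.6014, ΔT = 2.1/(1−0.6014) = 5.2684 °C.
Without surface-albedo: g' = 0.5589, ΔT' = 2.1/(1−0.5589) = 4.7608 °C.
Change = 4.7608 − 5.2684 = -0.51 °C.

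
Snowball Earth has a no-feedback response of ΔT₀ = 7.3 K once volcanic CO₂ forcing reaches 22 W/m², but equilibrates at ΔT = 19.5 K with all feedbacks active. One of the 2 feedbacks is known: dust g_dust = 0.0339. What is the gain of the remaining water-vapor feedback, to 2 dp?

0.59

Amplification A = ΔT/ΔT₀ = 19.5/7.3 = 2.671.
Total gain g = 1 − 1/A = 1 − 1/2.671 = 0.6256.
The known gain is 0.0339.
g_wv = 0.6256 − 0.0339 = 0.59.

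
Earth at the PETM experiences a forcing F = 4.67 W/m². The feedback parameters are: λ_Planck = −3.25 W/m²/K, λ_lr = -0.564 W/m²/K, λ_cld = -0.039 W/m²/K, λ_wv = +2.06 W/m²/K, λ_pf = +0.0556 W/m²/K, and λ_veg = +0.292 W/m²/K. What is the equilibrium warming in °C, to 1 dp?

3.2 °C

Net feedback parameter λ = (−3.25) + (-0.564) + (-0.039) + (+2.06) + (+0.0556) + (+0.292) = -1.4454 W/m²/K.
ΔT = −F/λ = −4.67/(-1.4454) = 3.2 °C.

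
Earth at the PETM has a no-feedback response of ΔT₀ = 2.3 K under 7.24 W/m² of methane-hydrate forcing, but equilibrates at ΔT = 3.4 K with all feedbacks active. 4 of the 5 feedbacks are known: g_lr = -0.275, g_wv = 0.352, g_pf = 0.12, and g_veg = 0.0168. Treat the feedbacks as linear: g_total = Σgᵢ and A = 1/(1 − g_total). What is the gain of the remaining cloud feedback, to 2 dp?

0.11

Amplification A = ΔT/ΔT₀ = 3.4/2.3 = 1.478.
Total gain g = 1 − 1/A = 1 − 1/1.478 = 0.3234.
Known gains sum to -0.275 + 0.352 + 0.12 + 0.0168 = 0.2138.
g_cld = 0.3234 − 0.2138 = 0.11.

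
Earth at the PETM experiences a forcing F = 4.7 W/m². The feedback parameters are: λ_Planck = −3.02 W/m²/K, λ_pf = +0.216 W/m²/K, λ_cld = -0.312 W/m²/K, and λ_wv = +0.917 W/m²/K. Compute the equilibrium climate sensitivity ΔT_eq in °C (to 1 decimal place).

2.1 °C

Net feedback parameter λ = (−3.02) + (+0.216) + (-0.312) + (+0.917) = -2.199 W/m²/K.
ΔT = −F/λ = −4.7/(-2.199) = 2.1 °C.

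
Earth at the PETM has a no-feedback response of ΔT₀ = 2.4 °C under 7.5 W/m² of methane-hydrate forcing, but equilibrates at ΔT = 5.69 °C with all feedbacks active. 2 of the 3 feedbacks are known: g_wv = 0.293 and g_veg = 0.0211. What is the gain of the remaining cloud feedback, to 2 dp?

Amplification A = ΔT/ΔT₀ = 5.69/2.4 = 2.371.
Total gain g = 1 − 1/A = 1 − 1/2.371 = 0.5782.
Known gains sum to 0.293 + 0.0211 = 0.3141.
g_cld = 0.5782 − 0.3141 = 0.26.

0.26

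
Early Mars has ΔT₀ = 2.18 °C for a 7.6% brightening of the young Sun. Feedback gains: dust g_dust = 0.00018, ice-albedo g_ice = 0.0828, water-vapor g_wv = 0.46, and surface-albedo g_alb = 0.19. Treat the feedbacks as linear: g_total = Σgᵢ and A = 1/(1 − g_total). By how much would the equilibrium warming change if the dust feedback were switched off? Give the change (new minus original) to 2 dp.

-0.01 °C

Original: g = 0.73298, ΔT = 2.18/(1−0.73298) = 8.1642 °C.
Without dust: g' = 0.7328, ΔT' = 2.18/(1−0.7328) = 8.1587 °C.
Change = 8.1587 − 8.1642 = -0.01 °C.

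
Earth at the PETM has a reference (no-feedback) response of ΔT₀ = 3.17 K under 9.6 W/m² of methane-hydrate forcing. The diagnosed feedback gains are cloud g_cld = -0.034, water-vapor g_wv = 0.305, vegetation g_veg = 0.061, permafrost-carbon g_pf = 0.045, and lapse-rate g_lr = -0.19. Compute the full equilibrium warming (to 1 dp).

3.9 K

Total gain g = -0.034 + 0.305 + 0.061 + 0.045 − 0.19 = 0.187.
Amplification A = 1/(1 − 0.187) = 1.23.
ΔT = 3.17 × 1.23 = 3.9 K.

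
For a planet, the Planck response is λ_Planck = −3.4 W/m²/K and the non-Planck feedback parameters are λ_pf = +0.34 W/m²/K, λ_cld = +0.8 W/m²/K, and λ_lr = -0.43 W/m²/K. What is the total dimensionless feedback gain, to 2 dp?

0.21

Convert to gains: g_pf = 0.34/3.4 = 0.1; g_cld = 0.8/3.4 = 0.2353; g_lr = -0.43/3.4 = -0.1265.
Total gain g = 0.2088.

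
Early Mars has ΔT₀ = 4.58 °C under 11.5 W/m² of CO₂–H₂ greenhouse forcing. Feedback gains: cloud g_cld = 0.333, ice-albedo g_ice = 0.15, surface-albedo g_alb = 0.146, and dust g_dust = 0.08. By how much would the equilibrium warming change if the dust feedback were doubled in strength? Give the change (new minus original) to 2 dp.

Original: g = 0.709, ΔT = 4.58/(1−0.709) = 15.7388 °C.
With doubled dust: g' = 0.789, ΔT' = 4.58/(1−0.789) = 21.7062 °C.
Change = 21.7062 − 15.7388 = 5.97 °C.

5.97 °C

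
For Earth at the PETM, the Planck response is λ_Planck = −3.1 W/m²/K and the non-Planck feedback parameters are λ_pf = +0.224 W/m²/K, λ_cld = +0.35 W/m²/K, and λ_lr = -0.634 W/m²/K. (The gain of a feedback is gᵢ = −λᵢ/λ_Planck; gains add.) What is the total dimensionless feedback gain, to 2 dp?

Convert to gains: g_pf = 0.224/3.1 = 0.07226; g_cld = 0.35/3.1 = 0.1129; g_lr = -0.634/3.1 = -0.2045.
Total gain g = -0.01934.

-0.02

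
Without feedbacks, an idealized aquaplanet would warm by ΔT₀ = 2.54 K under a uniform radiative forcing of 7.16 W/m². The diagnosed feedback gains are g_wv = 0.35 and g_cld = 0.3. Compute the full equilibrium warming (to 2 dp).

Total gain g = 0.35 + 0.3 = 0.65.
Amplification A = 1/(1 − 0.65) = 2.857.
ΔT = 2.54 × 2.857 = 7.26 K.

7.26 K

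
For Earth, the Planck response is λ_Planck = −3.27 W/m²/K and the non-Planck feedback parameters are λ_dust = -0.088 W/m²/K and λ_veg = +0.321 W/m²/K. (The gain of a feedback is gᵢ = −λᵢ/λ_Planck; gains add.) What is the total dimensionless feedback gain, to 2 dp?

Convert to gains: g_dust = -0.088/3.27 = -0.02691; g_veg = 0.321/3.27 = 0.09817.
Total gain g = 0.07126.

0.07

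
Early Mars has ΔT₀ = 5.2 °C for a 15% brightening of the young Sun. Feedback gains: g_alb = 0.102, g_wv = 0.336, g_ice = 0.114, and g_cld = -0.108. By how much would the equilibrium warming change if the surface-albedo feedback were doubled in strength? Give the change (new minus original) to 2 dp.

Original: g = 0.444, ΔT = 5.2/(1−0.444) = 9.3525 °C.
With doubled surface-albedo: g' = 0.546, ΔT' = 5.2/(1−0.546) = 11.4537 °C.
Change = 11.4537 − 9.3525 = 2.10 °C.

2.10 °C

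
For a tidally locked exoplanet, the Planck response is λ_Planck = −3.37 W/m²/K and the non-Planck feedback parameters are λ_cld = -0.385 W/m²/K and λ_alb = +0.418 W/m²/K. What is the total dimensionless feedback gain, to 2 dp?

0.01

Convert to gains: g_cld = -0.385/3.37 = -0.1142; g_alb = 0.418/3.37 = 0.124.
Total gain g = 0.0098.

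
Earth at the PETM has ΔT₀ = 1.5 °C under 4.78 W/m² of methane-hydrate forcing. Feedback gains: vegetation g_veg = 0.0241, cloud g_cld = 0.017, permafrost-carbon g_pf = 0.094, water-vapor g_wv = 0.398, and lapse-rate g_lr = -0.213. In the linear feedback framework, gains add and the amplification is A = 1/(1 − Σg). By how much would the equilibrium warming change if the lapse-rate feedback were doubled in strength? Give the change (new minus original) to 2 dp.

Original: g = 0.3201, ΔT = 1.5/(1−0.3201) = 2.2062 °C.
With doubled lapse-rate: g' = 0.1071, ΔT' = 1.5/(1−0.1071) = 1.6799 °C.
Change = 1.6799 − 2.2062 = -0.53 °C.

-0.53 °C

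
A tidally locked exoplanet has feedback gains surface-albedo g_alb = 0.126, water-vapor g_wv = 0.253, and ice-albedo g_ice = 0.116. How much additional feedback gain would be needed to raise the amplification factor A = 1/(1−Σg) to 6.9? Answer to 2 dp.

Current total gain = 0.495.
Target gain for A = 6.9: g* = 1 − 1/6.9 = 0.8551.
Additional gain needed = 0.8551 − 0.495 = 0.36.

0.36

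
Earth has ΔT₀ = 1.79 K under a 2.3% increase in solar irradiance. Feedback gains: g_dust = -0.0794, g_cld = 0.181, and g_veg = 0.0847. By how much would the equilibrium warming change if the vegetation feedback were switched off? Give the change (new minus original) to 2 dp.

Original: g = 0.1863, ΔT = 1.79/(1−0.1863) = 2.1998 K.
Without vegetation: g' = 0.1016, ΔT' = 1.79/(1−0.1016) = 1.9924 K.
Change = 1.9924 − 2.1998 = -0.21 K.

-0.21 K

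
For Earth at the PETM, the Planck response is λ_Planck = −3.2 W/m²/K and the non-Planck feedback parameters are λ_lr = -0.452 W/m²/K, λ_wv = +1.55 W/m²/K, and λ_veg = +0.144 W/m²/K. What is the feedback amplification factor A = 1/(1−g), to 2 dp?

1.63

Convert to gains: g_lr = -0.452/3.2 = -0.1412; g_wv = 1.55/3.2 = 0.4844; g_veg = 0.144/3.2 = 0.045.
Total gain g = 0.3882.
A = 1/(1 − 0.3882) = 1.63.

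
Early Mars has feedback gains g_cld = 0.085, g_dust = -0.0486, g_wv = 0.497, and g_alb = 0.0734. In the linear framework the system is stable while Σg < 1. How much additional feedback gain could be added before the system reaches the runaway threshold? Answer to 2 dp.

Current total gain = 0.085 − 0.0486 + 0.497 + 0.0734 = 0.6068.
Margin to runaway = 1 − 0.6068 = 0.39.

0.39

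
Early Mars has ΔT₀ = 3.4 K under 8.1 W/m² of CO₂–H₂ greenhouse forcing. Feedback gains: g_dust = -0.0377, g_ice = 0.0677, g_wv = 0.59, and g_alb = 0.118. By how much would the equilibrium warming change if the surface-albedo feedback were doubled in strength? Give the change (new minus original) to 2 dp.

10.63 K

Original: g = 0.738, ΔT = 3.4/(1−0.738) = 12.9771 K.
With doubled surface-albedo: g' = 0.856, ΔT' = 3.4/(1−0.856) = 23.6111 K.
Change = 23.6111 − 12.9771 = 10.63 K.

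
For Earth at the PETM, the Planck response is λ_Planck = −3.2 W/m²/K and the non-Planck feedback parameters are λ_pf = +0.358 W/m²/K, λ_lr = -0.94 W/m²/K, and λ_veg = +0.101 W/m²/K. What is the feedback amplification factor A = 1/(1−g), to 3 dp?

0.869

Convert to gains: g_pf = 0.358/3.2 = 0.1119; g_lr = -0.94/3.2 = -0.2937; g_veg = 0.101/3.2 = 0.03156.
Total gain g = -0.15024.
A = 1/(1 + 0.15024) = 0.869.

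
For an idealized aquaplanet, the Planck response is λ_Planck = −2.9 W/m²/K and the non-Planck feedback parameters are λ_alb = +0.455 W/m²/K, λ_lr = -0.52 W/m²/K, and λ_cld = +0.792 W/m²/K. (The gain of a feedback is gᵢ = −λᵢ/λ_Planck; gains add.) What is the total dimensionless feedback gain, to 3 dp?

Convert to gains: g_alb = 0.455/2.9 = 0.1569; g_lr = -0.52/2.9 = -0.1793; g_cld = 0.792/2.9 = 0.2731.
Total gain g = 0.2507.

0.251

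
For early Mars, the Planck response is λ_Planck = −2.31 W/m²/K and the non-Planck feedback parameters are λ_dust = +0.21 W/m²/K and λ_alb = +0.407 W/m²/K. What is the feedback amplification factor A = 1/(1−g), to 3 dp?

Convert to gains: g_dust = 0.21/2.31 = 0.09091; g_alb = 0.407/2.31 = 0.1762.
Total gain g = 0.26711.
A = 1/(1 − 0.26711) = 1.364.

1.364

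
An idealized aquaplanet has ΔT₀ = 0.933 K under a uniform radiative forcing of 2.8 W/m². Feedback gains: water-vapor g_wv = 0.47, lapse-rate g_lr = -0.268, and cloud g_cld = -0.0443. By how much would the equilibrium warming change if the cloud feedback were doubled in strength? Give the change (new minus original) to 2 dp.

Original: g = 0.1577, ΔT = 0.933/(1−0.1577) = 1.1077 K.
With doubled cloud: g' = 0.1134, ΔT' = 0.933/(1−0.1134) = 1.0523 K.
Change = 1.0523 − 1.1077 = -0.06 K.

-0.06 K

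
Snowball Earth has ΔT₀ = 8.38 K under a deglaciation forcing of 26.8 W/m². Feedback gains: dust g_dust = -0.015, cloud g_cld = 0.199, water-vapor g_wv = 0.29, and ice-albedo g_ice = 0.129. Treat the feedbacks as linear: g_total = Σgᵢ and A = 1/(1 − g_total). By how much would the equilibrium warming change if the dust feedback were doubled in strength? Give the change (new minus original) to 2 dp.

-0.77 K

Original: g = 0.603, ΔT = 8.38/(1−0.603) = 21.1083 K.
With doubled dust: g' = 0.588, ΔT' = 8.38/(1−0.588) = 20.3398 K.
Change = 20.3398 − 21.1083 = -0.77 K.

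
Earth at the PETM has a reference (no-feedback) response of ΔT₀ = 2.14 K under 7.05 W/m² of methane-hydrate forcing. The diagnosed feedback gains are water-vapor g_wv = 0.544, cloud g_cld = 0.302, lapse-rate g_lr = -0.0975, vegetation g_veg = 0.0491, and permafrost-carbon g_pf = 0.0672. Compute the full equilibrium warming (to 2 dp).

15.83 K

Total gain g = 0.544 + 0.302 − 0.0975 + 0.0491 + 0.0672 = 0.8648.
Amplification A = 1/(1 − 0.8648) = 7.396.
ΔT = 2.14 × 7.396 = 15.83 K.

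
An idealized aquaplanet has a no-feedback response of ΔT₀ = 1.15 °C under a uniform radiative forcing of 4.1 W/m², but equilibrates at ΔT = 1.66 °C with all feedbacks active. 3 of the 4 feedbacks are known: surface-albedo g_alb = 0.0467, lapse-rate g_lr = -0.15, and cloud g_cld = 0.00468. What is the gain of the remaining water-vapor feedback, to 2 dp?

Amplification A = ΔT/ΔT₀ = 1.66/1.15 = 1.443.
Total gain g = 1 − 1/A = 1 − 1/1.443 = 0.307.
Known gains sum to 0.0467 − 0.15 + 0.00468 = -0.09862.
g_wv = 0.307 + 0.09862 = 0.41.

0.41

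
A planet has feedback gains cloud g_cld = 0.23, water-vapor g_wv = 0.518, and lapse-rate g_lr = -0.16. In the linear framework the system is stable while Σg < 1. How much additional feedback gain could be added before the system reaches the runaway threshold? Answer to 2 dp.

0.41

Current total gain = 0.23 + 0.518 − 0.16 = 0.588.
Margin to runaway = 1 − 0.588 = 0.41.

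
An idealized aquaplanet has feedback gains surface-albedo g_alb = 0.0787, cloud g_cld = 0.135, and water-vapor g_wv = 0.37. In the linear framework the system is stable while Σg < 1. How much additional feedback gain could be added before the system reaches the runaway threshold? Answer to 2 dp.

0.42

Current total gain = 0.0787 + 0.135 + 0.37 = 0.5837.
Margin to runaway = 1 − 0.5837 = 0.42.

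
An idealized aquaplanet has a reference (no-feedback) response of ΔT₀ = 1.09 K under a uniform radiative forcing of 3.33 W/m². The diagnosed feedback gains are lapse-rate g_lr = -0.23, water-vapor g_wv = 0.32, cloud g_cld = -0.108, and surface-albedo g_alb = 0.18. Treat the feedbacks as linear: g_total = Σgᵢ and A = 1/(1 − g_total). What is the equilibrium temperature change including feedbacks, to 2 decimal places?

Total gain g = -0.23 + 0.32 − 0.108 + 0.18 = 0.162.
Amplification A = 1/(1 − 0.162) = 1.193.
ΔT = 1.09 × 1.193 = 1.30 K.

1.30 K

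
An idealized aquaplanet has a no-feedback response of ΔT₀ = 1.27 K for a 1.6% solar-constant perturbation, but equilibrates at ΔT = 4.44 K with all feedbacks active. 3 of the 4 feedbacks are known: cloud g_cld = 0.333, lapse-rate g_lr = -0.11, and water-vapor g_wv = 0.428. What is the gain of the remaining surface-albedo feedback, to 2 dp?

Amplification A = ΔT/ΔT₀ = 4.44/1.27 = 3.496.
Total gain g = 1 − 1/A = 1 − 1/3.496 = 0.714.
Known gains sum to 0.333 − 0.11 + 0.428 = 0.651.
g_alb = 0.714 − 0.651 = 0.06.

0.06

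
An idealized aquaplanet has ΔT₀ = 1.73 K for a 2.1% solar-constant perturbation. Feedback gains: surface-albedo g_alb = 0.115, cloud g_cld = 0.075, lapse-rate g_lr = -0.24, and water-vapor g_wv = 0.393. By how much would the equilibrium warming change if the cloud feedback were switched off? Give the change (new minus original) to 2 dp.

-0.27 K

Original: g = 0.343, ΔT = 1.73/(1−0.343) = 2.6332 K.
Without cloud: g' = 0.268, ΔT' = 1.73/(1−0.268) = 2.3634 K.
Change = 2.3634 − 2.6332 = -0.27 K.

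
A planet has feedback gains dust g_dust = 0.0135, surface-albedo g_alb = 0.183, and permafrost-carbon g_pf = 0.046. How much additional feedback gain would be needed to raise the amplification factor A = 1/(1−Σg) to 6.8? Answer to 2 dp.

Current total gain = 0.2425.
Target gain for A = 6.8: g* = 1 − 1/6.8 = 0.8529.
Additional gain needed = 0.8529 − 0.2425 = 0.61.

0.61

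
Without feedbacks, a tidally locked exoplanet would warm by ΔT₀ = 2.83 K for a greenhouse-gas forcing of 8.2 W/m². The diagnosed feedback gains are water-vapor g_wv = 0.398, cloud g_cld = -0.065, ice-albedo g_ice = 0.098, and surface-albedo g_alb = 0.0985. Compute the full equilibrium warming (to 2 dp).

6.01 K

Total gain g = 0.398 − 0.065 + 0.098 + 0.0985 = 0.5295.
Amplification A = 1/(1 − 0.5295) = 2.125.
ΔT = 2.83 × 2.125 = 6.01 K.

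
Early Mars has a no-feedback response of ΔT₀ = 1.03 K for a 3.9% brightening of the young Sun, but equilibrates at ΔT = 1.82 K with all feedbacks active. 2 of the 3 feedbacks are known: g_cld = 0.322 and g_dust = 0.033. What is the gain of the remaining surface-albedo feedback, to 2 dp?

Amplification A = ΔT/ΔT₀ = 1.82/1.03 = 1.767.
Total gain g = 1 − 1/A = 1 − 1/1.767 = 0.4341.
Known gains sum to 0.322 + 0.033 = 0.355.
g_alb = 0.4341 − 0.355 = 0.08.

0.08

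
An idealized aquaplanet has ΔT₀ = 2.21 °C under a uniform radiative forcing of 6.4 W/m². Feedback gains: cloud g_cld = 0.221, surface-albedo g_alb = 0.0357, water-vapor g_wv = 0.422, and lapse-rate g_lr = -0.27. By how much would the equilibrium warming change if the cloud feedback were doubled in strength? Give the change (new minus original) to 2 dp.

Original: g = 0.4087, ΔT = 2.21/(1−0.4087) = 3.7375 °C.
With doubled cloud: g' = 0.6297, ΔT' = 2.21/(1−0.6297) = 5.9681 °C.
Change = 5.9681 − 3.7375 = 2.23 °C.

2.23 °C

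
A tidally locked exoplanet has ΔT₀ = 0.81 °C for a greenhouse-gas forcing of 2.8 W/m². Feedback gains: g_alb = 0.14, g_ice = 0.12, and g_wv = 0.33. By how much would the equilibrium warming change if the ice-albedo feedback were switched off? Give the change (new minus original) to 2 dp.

-0.45 °C

Original: g = 0.59, ΔT = 0.81/(1−0.59) = 1.9756 °C.
Without ice-albedo: g' = 0.47, ΔT' = 0.81/(1−0.47) = 1.5283 °C.
Change = 1.5283 − 1.9756 = -0.45 °C.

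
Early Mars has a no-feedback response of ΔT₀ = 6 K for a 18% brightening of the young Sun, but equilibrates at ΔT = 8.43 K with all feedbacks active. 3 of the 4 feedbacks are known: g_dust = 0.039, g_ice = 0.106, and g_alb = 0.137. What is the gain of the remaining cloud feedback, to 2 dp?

Amplification A = ΔT/ΔT₀ = 8.43/6 = 1.405.
Total gain g = 1 − 1/A = 1 − 1/1.405 = 0.2883.
Known gains sum to 0.039 + 0.106 + 0.137 = 0.282.
g_cld = 0.2883 − 0.282 = 0.01.

0.01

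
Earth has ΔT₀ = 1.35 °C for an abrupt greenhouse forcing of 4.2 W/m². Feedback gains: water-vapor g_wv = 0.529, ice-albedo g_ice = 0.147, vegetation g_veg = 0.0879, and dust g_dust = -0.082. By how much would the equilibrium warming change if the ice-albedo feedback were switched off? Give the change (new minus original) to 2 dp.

Original: g = 0.6819, ΔT = 1.35/(1−0.6819) = 4.2439 °C.
Without ice-albedo: g' = 0.5349, ΔT' = 1.35/(1−0.5349) = 2.9026 °C.
Change = 2.9026 − 4.2439 = -1.34 °C.

-1.34 °C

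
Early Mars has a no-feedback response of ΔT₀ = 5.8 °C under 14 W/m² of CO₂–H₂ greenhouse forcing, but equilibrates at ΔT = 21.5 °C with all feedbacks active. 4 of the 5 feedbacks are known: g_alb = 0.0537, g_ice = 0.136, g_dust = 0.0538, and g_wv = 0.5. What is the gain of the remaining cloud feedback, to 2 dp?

Amplification A = ΔT/ΔT₀ = 21.5/5.8 = 3.707.
Total gain g = 1 − 1/A = 1 − 1/3.707 = 0.7302.
Known gains sum to 0.0537 + 0.136 + 0.0538 + 0.5 = 0.7435.
g_cld = 0.7302 − 0.7435 = -0.01.

-0.01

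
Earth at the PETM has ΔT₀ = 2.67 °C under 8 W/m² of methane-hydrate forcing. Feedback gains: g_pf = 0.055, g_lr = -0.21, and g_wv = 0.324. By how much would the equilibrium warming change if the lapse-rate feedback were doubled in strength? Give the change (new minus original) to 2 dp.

-0.65 °C

Original: g = 0.169, ΔT = 2.67/(1−0.169) = 3.2130 °C.
With doubled lapse-rate: g' = -0.041, ΔT' = 2.67/(1+0.041) = 2.5648 °C.
Change = 2.5648 − 3.2130 = -0.65 °C.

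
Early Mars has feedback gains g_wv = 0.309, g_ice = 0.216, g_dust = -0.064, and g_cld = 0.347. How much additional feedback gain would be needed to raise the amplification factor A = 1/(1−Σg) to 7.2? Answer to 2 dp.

Current total gain = 0.808.
Target gain for A = 7.2: g* = 1 − 1/7.2 = 0.8611.
Additional gain needed = 0.8611 − 0.808 = 0.05.

0.05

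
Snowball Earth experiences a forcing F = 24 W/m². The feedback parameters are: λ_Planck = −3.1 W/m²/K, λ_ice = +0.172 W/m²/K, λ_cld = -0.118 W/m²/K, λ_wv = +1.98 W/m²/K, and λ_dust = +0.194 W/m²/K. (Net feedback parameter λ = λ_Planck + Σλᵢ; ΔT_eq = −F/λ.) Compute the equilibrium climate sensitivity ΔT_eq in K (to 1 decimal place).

27.5 K

Net feedback parameter λ = (−3.1) + (+0.172) + (-0.118) + (+1.98) + (+0.194) = -0.872 W/m²/K.
ΔT = −F/λ = −24/(-0.872) = 27.5 K.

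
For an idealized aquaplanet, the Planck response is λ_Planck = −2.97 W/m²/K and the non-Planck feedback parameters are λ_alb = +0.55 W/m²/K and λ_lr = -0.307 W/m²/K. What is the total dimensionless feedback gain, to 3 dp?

Convert to gains: g_alb = 0.55/2.97 = 0.1852; g_lr = -0.307/2.97 = -0.1034.
Total gain g = 0.0818.

0.082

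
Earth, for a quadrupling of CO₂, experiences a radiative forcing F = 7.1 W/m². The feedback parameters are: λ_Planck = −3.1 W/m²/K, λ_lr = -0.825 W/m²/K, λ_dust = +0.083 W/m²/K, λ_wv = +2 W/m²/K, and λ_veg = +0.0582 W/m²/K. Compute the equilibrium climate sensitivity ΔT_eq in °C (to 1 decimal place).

Net feedback parameter λ = (−3.1) + (-0.825) + (+0.083) + (+2) + (+0.0582) = -1.7838 W/m²/K.
ΔT = −F/λ = −7.1/(-1.7838) = 4.0 °C.

4.0 °C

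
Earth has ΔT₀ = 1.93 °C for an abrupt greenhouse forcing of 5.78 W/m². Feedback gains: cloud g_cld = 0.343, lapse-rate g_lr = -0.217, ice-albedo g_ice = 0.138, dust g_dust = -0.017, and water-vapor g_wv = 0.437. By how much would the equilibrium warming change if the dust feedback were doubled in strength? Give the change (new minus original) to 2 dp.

-0.31 °C

Original: g = 0.684, ΔT = 1.93/(1−0.684) = 6.1076 °C.
With doubled dust: g' = 0.667, ΔT' = 1.93/(1−0.667) = 5.7958 °C.
Change = 5.7958 − 6.1076 = -0.31 °C.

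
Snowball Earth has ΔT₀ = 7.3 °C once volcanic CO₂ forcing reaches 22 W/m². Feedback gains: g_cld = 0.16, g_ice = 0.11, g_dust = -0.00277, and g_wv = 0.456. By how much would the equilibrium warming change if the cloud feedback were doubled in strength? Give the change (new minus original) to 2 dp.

36.14 °C

Original: g = 0.72323, ΔT = 7.3/(1−0.72323) = 26.3757 °C.
With doubled cloud: g' = 0.88323, ΔT' = 7.3/(1−0.88323) = 62.5161 °C.
Change = 62.5161 − 26.3757 = 36.14 °C.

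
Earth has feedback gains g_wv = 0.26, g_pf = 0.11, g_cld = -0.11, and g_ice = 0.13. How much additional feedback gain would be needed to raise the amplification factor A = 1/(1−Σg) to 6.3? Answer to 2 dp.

Current total gain = 0.39.
Target gain for A = 6.3: g* = 1 − 1/6.3 = 0.8413.
Additional gain needed = 0.8413 − 0.39 = 0.45.

0.45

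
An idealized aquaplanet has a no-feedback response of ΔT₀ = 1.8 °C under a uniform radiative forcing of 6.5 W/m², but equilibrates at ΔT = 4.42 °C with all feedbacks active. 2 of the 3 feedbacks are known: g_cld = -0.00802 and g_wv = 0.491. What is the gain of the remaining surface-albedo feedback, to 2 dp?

Amplification A = ΔT/ΔT₀ = 4.42/1.8 = 2.456.
Total gain g = 1 − 1/A = 1 − 1/2.456 = 0.5928.
Known gains sum to -0.00802 + 0.491 = 0.48298.
g_alb = 0.5928 − 0.48298 = 0.11.

0.11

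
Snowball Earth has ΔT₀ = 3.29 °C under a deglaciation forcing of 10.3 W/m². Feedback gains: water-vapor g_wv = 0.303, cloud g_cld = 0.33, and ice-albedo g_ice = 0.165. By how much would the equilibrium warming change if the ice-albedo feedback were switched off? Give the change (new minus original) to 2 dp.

-7.32 °C

Original: g = 0.798, ΔT = 3.29/(1−0.798) = 16.2871 °C.
Without ice-albedo: g' = 0.633, ΔT' = 3.29/(1−0.633) = 8.9646 °C.
Change = 8.9646 − 16.2871 = -7.32 °C.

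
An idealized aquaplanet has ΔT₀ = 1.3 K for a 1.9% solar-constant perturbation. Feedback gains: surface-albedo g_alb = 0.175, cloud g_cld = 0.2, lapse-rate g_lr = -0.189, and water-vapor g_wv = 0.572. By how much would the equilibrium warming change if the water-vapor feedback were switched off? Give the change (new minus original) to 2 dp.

-3.77 K

Original: g = 0.758, ΔT = 1.3/(1−0.758) = 5.3719 K.
Without water-vapor: g' = 0.186, ΔT' = 1.3/(1−0.186) = 1.5971 K.
Change = 1.5971 − 5.3719 = -3.77 K.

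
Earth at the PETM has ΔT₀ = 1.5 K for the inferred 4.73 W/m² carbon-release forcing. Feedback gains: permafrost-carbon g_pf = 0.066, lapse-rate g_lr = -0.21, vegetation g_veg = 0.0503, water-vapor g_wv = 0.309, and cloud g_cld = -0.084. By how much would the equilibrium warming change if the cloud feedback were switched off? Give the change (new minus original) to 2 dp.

0.18 K

Original: g = 0.1313, ΔT = 1.5/(1−0.1313) = 1.7267 K.
Without cloud: g' = 0.2153, ΔT' = 1.5/(1−0.2153) = 1.9116 K.
Change = 1.9116 − 1.7267 = 0.18 K.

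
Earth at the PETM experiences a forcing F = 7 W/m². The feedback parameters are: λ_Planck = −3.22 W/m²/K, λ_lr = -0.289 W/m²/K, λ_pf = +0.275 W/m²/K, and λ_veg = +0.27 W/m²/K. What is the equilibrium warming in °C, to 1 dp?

Net feedback parameter λ = (−3.22) + (-0.289) + (+0.275) + (+0.27) = -2.964 W/m²/K.
ΔT = −F/λ = −7/(-2.964) = 2.4 °C.

2.4 °C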